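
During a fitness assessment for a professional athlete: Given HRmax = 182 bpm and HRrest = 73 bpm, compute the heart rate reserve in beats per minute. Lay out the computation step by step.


Heart rate reserve = maximum HR minus resting HR
HRR = 182 - 73 = 109 bpm

109 bpm


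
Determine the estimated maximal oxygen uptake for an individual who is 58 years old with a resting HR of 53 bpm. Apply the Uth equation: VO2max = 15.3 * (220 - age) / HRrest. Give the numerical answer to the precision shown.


HRmax = 220 - 58 = 162
VO2max = 15.3 * (162 / 53)
= 15.3 * 3.0566
= 46.77 mL/kg/min

46.77 mL/kg/min


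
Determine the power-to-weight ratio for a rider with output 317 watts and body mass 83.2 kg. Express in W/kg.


P/W = 317 / 83.2 = 3.81 W/kg

3.81 W/kg


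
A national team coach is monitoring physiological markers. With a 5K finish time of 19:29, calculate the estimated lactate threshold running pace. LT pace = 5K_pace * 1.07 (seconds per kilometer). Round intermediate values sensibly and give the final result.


Race duration = 1169 s for 5 km
Average pace = 1169 / 5 = 233.8 s/km
LT pace = 233.8 * 1.07
= 250.17 s/km

250.17 s/km


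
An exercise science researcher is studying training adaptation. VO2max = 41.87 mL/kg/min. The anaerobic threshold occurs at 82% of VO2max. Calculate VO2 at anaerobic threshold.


AT fraction = 82 / 100 = 0.82
AT VO2 = 41.87 * 0.82
= 34.33 mL/kg/min

34.33 mL/kg/min


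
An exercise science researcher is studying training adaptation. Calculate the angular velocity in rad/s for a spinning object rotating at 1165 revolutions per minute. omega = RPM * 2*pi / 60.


omega = RPM * 2*pi / 60
= 1165 * 6.28318531 / 60
= 121.999 rad/s

121.999 rad/s


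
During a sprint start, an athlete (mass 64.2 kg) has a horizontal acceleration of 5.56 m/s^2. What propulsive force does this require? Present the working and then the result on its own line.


Propulsive force = mass * acceleration
= 64.2 kg * 5.56 m/s^2
= 356.95 N

356.95 N


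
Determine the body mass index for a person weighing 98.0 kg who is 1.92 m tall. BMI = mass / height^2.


BMI = mass / height^2
= 98.0 / 1.92^2
= 98.0 / 3.6864
= 26.58 kg/m^2

26.58 kg/m^2


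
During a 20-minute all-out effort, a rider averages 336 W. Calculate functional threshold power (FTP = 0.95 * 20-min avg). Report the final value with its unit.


FTP = 0.95 * 336
= 319.2 W

319.2 W


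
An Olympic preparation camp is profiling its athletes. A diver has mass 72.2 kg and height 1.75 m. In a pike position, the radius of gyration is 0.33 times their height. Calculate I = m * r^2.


r = 0.33 * 1.75 = 0.5775 m
I = m * r^2 = 72.2 * 0.333506 = 24.079 kg*m^2

24.079 kg*m^2


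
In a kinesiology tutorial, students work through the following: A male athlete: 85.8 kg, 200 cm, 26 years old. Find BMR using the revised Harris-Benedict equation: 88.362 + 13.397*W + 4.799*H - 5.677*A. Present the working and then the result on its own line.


Intercept = 88.362
Weight contribution = 13.397 * 85.8 = 1149.4626
Height contribution = 4.799 * 200 = 959.8
Age contribution = 5.677 * 26 = 147.602
BMR = 88.362 + 1149.4626 + 959.8 - 147.602
= 2050.02 kcal/day

2050.02 kcal/day


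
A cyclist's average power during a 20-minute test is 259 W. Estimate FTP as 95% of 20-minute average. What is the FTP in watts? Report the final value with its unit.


FTP = 20-min power * 0.95
= 259 * 0.95
= 246.05 W

246.05 W


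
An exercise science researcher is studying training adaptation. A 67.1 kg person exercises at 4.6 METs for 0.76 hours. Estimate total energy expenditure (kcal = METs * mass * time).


Energy = METs * mass(kg) * time(h)
= 4.6 * 67.1 * 0.76
= 234.58 kcal

234.58 kcal


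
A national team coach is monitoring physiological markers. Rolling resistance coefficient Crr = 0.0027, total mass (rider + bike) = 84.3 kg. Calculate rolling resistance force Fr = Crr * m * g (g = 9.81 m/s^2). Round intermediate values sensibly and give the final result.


Fr = Crr * m * g
= 0.0027 * 84.3 * 9.81
= 2.233 N

2.233 N


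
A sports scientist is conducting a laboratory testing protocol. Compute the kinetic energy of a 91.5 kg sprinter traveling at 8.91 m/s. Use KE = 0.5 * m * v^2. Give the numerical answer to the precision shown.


Velocity squared = 79.3881
KE = 0.5 * 91.5 * 79.3881 = 3632.01 J

3632.01 J


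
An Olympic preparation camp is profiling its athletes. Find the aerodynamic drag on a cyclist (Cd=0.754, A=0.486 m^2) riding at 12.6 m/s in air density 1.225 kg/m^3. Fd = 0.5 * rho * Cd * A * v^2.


Fd = 0.5 * 1.225 * 0.754 * 0.486 * 12.6^2
= 0.5 * 1.225 * 0.754 * 0.486 * 158.76
= 35.633 N

35.633 N


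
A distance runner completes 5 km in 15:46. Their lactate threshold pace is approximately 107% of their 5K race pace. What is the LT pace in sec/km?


Convert to seconds: 15 min 46 s = 946 s
Pace per km = 946 / 5 = 189.2 s/km
LT pace = 189.2 * 1.07 = 202.44 s/km

202.44 s/km


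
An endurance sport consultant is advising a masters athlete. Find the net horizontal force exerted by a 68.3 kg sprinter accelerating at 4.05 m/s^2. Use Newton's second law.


Newton's second law: F = m * a
F = 68.3 * 4.05 = 276.62 N

276.62 N


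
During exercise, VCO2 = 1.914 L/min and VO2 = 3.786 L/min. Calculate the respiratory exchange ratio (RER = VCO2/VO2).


RER = VCO2 / VO2
= 1.914 / 3.786
= 0.5055

0.5055


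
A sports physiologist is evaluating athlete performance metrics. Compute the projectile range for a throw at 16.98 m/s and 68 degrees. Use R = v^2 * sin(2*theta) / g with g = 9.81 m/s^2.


Two times the angle = 136 degrees
sin(136) = 0.694658
R = 288.3204 * 0.694658 / 9.81 = 20.416 m

20.416 m


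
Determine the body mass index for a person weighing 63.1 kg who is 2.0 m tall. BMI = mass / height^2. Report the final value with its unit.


BMI = mass / height^2
= 63.1 / 2.0^2
= 63.1 / 4.0
= 15.78 kg/m^2

15.78 kg/m^2


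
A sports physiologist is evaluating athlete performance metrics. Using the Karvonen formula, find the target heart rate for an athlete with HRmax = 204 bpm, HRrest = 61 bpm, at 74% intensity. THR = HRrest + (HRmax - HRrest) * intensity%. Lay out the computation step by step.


HRR = 204 - 61 = 143
THR = 61 + 143 * 0.74
= 61 + 105.82
= 166.82 bpm

166.82 bpm


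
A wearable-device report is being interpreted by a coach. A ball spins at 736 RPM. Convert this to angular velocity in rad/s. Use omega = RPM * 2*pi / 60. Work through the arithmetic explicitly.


omega = 736 * 2 * pi / 60
= 736 * 6.28318531 / 60
= 4624.424 / 60
= 77.074 rad/s

77.074 rad/s


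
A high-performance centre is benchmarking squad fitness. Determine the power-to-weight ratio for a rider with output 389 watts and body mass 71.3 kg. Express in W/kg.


P/W = 389 / 71.3 = 5.456 W/kg

5.456 W/kg


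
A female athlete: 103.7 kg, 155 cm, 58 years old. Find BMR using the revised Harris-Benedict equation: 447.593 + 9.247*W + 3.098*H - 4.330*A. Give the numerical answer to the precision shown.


Intercept = 447.593
Weight contribution = 9.247 * 103.7 = 958.9139
Height contribution = 3.098 * 155 = 480.19
Age contribution = 4.33 * 58 = 251.14
BMR = 447.593 + 958.9139 + 480.19 - 251.14
= 1635.56 kcal/day

1635.56 kcal/day


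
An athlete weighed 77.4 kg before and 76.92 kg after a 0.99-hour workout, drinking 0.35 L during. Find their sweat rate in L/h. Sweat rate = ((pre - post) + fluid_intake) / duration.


Body mass change = 0.48 kg
Total sweat loss = 0.48 + 0.35 = 0.83 L
Rate = 0.83 / 0.99 = 0.838 L/h

0.838 L/h


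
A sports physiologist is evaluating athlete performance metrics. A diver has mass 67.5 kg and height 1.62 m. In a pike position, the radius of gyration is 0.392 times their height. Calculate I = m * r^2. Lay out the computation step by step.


r = 0.392 * 1.62 = 0.63504 m
I = m * r^2 = 67.5 * 0.403276 = 27.221 kg*m^2

27.221 kg*m^2


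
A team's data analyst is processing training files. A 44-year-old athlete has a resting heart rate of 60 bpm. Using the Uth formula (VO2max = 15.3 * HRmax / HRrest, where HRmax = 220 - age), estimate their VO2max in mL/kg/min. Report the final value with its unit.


HRmax = 220 - 44 = 176 bpm
Ratio = HRmax / HRrest = 176 / 60 = 2.9333
VO2max = 15.3 * 2.9333 = 44.88 mL/kg/min

44.88 mL/kg/min


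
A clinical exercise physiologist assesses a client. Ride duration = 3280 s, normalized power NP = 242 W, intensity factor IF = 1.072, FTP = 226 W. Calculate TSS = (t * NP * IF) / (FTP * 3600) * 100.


Numerator = 3280 * 242 * 1.072 = 850910.72
Denominator = 226 * 3600 = 813600
TSS = 850910.72 / 813600 * 100
= 104.59

104.59 TSS


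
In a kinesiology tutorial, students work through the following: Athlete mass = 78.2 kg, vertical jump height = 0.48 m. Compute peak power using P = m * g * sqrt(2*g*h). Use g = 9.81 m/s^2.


sqrt(2 * 9.81 * 0.48) = sqrt(9.4176) = 3.068811 m/s
P = 78.2 * 9.81 * 3.068811
= 2354.21 W

2354.21 W


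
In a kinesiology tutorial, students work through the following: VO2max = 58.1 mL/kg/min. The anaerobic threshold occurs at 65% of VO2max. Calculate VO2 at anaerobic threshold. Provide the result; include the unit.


AT fraction = 65 / 100 = 0.65
AT VO2 = 58.1 * 0.65
= 37.77 mL/kg/min

37.77 mL/kg/min


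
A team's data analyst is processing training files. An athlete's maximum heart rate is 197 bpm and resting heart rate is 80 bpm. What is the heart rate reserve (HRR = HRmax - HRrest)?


HRR = HRmax - HRrest
= 197 - 80
= 117 bpm

117 bpm


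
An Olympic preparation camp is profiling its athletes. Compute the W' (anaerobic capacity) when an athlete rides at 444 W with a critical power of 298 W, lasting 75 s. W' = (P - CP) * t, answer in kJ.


Above-CP power = 146 W
Duration = 75 s
W' = 146 * 75 = 10950 J
Convert: 10950 / 1000 = 10.95 kJ

10.95 kJ


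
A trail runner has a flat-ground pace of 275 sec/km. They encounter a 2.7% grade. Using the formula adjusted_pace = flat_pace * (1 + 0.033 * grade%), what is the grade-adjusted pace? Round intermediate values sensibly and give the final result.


Grade factor = 1 + 0.033 * 2.7 = 1.0891
Adjusted = 275 * 1.0891 = 299.5 sec/km

299.5 s/km


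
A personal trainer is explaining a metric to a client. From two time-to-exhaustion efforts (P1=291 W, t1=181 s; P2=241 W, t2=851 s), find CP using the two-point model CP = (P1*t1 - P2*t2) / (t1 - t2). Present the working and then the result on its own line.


Work in trial 1 = 52671 J
Work in trial 2 = 205091 J
Delta work = -152420 J
Delta time = -670 s
CP = -152420 / -670 = 227.49 W

227.49 W


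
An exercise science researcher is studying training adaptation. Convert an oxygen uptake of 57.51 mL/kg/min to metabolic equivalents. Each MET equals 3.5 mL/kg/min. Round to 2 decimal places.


One MET = 3.5 mL/kg/min
Number of METs = 57.51 / 3.5
= 16.43 METs

16.43 METs


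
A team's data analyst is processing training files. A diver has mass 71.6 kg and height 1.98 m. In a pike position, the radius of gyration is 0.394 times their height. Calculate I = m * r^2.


r = 0.394 * 1.98 = 0.78012 m
I = m * r^2 = 71.6 * 0.608587 = 43.575 kg*m^2

43.575 kg*m^2


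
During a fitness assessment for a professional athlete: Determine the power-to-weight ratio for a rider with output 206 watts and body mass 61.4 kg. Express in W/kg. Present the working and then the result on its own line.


P/W = 206 / 61.4 = 3.355 W/kg

3.355 W/kg


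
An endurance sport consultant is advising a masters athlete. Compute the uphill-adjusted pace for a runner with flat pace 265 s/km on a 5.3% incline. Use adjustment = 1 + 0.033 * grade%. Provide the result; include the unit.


Adjustment factor = 1 + 0.033 * 5.3 = 1.1749
Grade-adjusted pace = 265 * 1.1749 = 311.35 s/km

311.35 s/km


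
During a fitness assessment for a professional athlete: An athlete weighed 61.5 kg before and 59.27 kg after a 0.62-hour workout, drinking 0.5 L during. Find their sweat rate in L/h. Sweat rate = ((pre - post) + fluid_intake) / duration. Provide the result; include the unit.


Body mass change = 2.23 kg
Total sweat loss = 2.23 + 0.5 = 2.73 L
Rate = 2.73 / 0.62 = 4.403 L/h

4.403 L/h


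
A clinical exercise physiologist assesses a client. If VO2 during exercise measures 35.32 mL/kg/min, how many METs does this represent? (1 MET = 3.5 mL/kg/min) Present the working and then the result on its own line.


METs = VO2 / 3.5 = 35.32 / 3.5 = 10.09

10.09 METs


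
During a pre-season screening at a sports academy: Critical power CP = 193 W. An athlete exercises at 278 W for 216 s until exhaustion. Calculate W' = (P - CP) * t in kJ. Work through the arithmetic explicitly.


P - CP = 278 - 193 = 85 W
W' = 85 * 216 = 18360 J
= 18360 / 1000 = 18.36 kJ

18.36 kJ


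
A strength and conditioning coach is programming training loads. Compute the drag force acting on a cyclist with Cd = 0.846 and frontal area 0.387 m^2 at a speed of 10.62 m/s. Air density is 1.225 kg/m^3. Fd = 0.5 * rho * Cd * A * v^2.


Step 1: v^2 = 112.7844
Step 2: Fd = 0.5 * 1.225 * 0.846 * 0.387 * 112.7844
= 22.617 N

22.617 N


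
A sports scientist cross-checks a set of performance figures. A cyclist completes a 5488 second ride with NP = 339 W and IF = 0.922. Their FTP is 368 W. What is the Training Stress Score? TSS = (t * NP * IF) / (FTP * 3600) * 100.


t * NP * IF = 5488 * 339 * 0.922 = 1715318.304
FTP * 3600 = 1324800
TSS = (1715318.304 / 1324800) * 100 = 129.48

129.48 TSS


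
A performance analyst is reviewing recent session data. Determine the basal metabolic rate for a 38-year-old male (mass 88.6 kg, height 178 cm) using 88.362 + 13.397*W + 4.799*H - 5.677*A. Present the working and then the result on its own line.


BMR = 88.362 + 13.397*88.6 + 4.799*178 - 5.677*38
= 1913.83 kcal/day

1913.83 kcal/day


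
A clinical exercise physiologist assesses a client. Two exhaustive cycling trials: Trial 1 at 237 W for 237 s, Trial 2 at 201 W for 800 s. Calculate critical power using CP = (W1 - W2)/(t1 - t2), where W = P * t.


W1 = 237 * 237 = 56169 J
W2 = 201 * 800 = 160800 J
CP = (56169 - 160800) / (237 - 800)
= -104631 / -563
= 185.85 W

185.85 W


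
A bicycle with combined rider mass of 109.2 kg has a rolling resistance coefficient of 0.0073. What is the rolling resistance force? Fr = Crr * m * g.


Fr = 0.0073 * 109.2 * 9.81
= 0.79716 * 9.81
= 7.82 N

7.82 N


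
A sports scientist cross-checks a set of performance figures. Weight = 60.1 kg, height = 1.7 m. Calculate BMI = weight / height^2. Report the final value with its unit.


height^2 = 1.7^2 = 2.89
BMI = 60.1 / 2.89 = 20.8 kg/m^2

20.8 kg/m^2


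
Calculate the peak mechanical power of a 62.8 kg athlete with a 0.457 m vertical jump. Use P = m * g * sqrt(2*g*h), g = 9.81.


First, sqrt(2gh) = sqrt(2 * 9.81 * 0.457)
= sqrt(8.96634) = 2.994385 m/s
Power = 62.8 * 9.81 * 2.994385 = 1844.74 W

1844.74 W


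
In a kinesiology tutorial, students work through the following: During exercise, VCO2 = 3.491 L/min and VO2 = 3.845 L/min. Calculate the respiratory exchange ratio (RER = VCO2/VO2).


RER = VCO2 / VO2
= 3.491 / 3.845
= 0.9079

0.9079


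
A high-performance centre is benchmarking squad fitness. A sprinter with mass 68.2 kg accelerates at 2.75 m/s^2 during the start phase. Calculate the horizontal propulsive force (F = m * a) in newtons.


F = m * a
= 68.2 * 2.75
= 187.55 N

187.55 N


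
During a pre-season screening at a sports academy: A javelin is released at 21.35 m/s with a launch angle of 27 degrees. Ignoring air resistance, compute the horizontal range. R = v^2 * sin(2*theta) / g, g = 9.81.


Launch speed squared = 455.8225
sin(2 * 27 deg) = 0.809017
Range = 455.8225 * 0.809017 / 9.81
= 37.591 m

37.591 m


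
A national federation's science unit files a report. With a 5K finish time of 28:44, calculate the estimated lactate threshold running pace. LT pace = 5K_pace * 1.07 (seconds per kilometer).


Race duration = 1724 s for 5 km
Average pace = 1724 / 5 = 344.8 s/km
LT pace = 344.8 * 1.07
= 368.94 s/km

368.94 s/km


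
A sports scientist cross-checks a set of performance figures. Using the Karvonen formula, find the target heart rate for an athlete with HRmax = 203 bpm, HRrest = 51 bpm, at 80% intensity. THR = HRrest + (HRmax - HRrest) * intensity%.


HRR = 203 - 51 = 152
THR = 51 + 152 * 0.8
= 51 + 121.6
= 172.6 bpm

172.6 bpm


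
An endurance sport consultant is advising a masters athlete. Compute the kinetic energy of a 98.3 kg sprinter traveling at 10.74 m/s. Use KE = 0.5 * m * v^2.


Velocity squared = 115.3476
KE = 0.5 * 98.3 * 115.3476 = 5669.33 J

5669.33 J


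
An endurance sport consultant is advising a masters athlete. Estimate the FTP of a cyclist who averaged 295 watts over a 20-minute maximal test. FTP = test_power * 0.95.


FTP = 295 * 0.95 = 280.25 W

280.25 W


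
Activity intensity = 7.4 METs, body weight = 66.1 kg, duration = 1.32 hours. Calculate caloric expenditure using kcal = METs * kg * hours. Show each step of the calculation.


kcal = 7.4 * 66.1 * 1.32
= 489.14 * 1.32
= 645.66 kcal

645.66 kcal


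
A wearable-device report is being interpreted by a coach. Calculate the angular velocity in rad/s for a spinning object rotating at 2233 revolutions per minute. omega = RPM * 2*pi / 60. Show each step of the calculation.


omega = RPM * 2*pi / 60
= 2233 * 6.28318531 / 60
= 233.839 rad/s

233.839 rad/s


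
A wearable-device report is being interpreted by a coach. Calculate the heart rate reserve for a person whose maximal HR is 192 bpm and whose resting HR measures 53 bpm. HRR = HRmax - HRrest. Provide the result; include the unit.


HRmax = 192 bpm
HRrest = 53 bpm
HRR = 192 - 53 = 139 bpm

139 bpm


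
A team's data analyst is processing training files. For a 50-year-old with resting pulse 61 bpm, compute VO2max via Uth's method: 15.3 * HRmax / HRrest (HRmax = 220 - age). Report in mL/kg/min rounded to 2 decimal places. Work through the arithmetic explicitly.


Step 1: HRmax = 220 - 50 = 170 bpm
Step 2: Ratio = 170 / 61 = 2.7869
Step 3: VO2max = 15.3 * 2.7869 = 42.64 mL/kg/min

42.64 mL/kg/min


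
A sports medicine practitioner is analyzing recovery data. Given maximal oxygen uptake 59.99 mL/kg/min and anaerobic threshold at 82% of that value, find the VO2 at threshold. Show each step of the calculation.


Percentage as decimal = 0.82
VO2 at AT = 59.99 * 0.82 = 49.19 mL/kg/min

49.19 mL/kg/min


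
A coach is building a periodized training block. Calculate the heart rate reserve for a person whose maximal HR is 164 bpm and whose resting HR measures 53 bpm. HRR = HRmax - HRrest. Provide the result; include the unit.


HRmax = 164 bpm
HRrest = 53 bpm
HRR = 164 - 53 = 111 bpm

111 bpm


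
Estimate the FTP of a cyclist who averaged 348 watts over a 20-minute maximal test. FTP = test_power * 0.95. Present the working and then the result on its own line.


FTP = 348 * 0.95 = 330.6 W

330.6 W


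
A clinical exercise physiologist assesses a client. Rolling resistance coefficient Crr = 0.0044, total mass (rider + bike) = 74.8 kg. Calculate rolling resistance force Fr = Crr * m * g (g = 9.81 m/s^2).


Fr = Crr * m * g
= 0.0044 * 74.8 * 9.81
= 3.229 N

3.229 N


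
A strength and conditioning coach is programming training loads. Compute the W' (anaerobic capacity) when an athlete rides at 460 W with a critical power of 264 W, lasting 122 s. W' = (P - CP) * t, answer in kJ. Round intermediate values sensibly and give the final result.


Above-CP power = 196 W
Duration = 122 s
W' = 196 * 122 = 23912 J
Convert: 23912 / 1000 = 23.912 kJ

23.912 kJ


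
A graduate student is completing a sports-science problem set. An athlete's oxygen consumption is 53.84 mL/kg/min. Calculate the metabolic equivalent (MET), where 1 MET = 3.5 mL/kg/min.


MET = VO2 / 3.5
= 53.84 / 3.5
= 15.38 METs

15.38 METs


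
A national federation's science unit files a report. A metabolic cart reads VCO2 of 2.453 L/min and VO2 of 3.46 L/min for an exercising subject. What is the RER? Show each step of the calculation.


RER = VCO2 / VO2 = 2.453 / 3.46 = 0.709

0.709


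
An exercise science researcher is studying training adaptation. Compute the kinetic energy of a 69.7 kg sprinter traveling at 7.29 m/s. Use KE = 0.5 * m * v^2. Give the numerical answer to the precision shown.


Velocity squared = 53.1441
KE = 0.5 * 69.7 * 53.1441 = 1852.07 J

1852.07 J


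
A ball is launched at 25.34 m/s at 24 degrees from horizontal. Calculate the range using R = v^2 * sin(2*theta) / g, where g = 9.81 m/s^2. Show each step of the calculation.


sin(2 * 24) = sin(48) = 0.743145
v^2 = 25.34^2 = 642.1156
R = 642.1156 * 0.743145 / 9.81
= 48.643 m

48.643 m


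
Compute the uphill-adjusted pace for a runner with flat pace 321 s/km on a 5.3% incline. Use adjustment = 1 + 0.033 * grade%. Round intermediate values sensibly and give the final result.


Adjustment factor = 1 + 0.033 * 5.3 = 1.1749
Grade-adjusted pace = 321 * 1.1749 = 377.14 s/km

377.14 s/km


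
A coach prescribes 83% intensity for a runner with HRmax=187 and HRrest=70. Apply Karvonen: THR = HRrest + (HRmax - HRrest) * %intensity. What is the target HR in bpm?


Heart rate reserve = 187 - 70 = 117
Intensity fraction = 83 / 100 = 0.83
THR = 70 + 117 * 0.83 = 167.11 bpm

167.11 bpm


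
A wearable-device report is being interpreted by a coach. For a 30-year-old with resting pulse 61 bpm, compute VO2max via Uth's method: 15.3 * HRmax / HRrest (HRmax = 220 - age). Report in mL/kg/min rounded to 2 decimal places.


Step 1: HRmax = 220 - 30 = 190 bpm
Step 2: Ratio = 190 / 61 = 3.1148
Step 3: VO2max = 15.3 * 3.1148 = 47.66 mL/kg/min

47.66 mL/kg/min


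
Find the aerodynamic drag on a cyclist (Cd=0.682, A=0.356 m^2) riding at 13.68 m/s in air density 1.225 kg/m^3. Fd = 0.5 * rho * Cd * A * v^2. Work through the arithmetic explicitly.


Fd = 0.5 * 1.225 * 0.682 * 0.356 * 13.68^2
= 0.5 * 1.225 * 0.682 * 0.356 * 187.1424
= 27.83 N

27.83 N


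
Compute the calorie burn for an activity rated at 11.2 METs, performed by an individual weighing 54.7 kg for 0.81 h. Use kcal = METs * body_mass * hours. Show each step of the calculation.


Product of METs and mass = 11.2 * 54.7 = 612.64
Total kcal = 612.64 * 0.81 = 496.24 kcal

496.24 kcal


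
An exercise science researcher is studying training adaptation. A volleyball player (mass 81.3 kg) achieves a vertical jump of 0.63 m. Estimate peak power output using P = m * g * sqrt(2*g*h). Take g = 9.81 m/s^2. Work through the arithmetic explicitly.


2 * g * h = 2 * 9.81 * 0.63 = 12.3606
sqrt(12.3606) = 3.515764 m/s
P = 81.3 * 9.81 * 3.515764 = 2804.01 W

2804.01 W


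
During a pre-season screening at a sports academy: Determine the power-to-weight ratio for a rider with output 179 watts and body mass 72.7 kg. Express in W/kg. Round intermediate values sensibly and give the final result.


P/W = 179 / 72.7 = 2.462 W/kg

2.462 W/kg


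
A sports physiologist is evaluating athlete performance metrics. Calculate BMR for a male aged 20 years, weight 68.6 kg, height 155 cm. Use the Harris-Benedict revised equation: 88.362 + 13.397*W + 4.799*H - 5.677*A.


Substituting values:
W term = 13.397 * 68.6 = 919.0342
H term = 4.799 * 155 = 743.845
A term = 5.677 * 20 = 113.54
BMR = 1637.7 kcal/day

1637.7 kcal/day


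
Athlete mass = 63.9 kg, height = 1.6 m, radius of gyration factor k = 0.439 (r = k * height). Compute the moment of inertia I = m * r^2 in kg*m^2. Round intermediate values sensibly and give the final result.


r = k * height = 0.439 * 1.6 = 0.7024 m
r^2 = 0.7024^2 = 0.493366
I = 63.9 * 0.493366 = 31.526 kg*m^2

31.526 kg*m^2


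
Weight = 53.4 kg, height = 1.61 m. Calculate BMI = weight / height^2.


height^2 = 1.61^2 = 2.5921
BMI = 53.4 / 2.5921 = 20.6 kg/m^2

20.6 kg/m^2


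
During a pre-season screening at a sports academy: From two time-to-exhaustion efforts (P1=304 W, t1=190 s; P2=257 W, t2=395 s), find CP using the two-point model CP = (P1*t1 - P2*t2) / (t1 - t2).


Work in trial 1 = 57760 J
Work in trial 2 = 101515 J
Delta work = -43755 J
Delta time = -205 s
CP = -43755 / -205 = 213.44 W

213.44 W


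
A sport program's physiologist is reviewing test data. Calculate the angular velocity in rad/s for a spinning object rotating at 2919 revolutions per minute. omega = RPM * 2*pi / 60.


omega = RPM * 2*pi / 60
= 2919 * 6.28318531 / 60
= 305.677 rad/s

305.677 rad/s


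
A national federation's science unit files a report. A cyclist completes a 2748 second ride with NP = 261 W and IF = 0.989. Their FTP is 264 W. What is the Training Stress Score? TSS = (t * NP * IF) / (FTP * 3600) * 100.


t * NP * IF = 2748 * 261 * 0.989 = 709338.492
FTP * 3600 = 950400
TSS = (709338.492 / 950400) * 100 = 74.64

74.64 TSS


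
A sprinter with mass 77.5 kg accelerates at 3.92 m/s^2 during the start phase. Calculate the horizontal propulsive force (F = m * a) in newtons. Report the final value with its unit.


F = m * a
= 77.5 * 3.92
= 303.8 N

303.8 N


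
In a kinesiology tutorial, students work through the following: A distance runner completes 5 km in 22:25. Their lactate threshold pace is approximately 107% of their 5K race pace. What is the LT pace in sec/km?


Convert to seconds: 22 min 25 s = 1345 s
Pace per km = 1345 / 5 = 269.0 s/km
LT pace = 269.0 * 1.07 = 287.83 s/km

287.83 s/km


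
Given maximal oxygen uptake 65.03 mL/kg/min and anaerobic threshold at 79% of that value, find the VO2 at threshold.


Percentage as decimal = 0.79
VO2 at AT = 65.03 * 0.79 = 51.37 mL/kg/min

51.37 mL/kg/min


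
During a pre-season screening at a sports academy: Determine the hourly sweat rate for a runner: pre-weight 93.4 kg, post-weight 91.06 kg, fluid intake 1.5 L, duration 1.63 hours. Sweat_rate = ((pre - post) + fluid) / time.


Mass lost = 93.4 - 91.06 = 2.34 kg
Add fluid consumed: 2.34 + 1.5 = 3.84 L total sweat
Sweat rate = 3.84 / 1.63 = 2.356 L/h

2.356 L/h


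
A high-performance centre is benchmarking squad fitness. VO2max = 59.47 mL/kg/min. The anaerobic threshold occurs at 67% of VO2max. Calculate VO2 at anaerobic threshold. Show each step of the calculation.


AT fraction = 67 / 100 = 0.67
AT VO2 = 59.47 * 0.67
= 39.84 mL/kg/min

39.84 mL/kg/min


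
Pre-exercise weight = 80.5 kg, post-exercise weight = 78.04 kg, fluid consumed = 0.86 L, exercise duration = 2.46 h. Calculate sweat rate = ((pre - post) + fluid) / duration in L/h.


Weight loss = 80.5 - 78.04 = 2.46 kg (approx L)
Total sweat = 2.46 + 0.86 = 3.32 L
Sweat rate = 3.32 / 2.46 = 1.35 L/h

1.35 L/h


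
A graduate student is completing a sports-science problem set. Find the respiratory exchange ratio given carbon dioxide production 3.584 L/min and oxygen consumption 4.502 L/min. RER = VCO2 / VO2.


VCO2 = 3.584 L/min
VO2 = 4.502 L/min
RER = 3.584 / 4.502 = 0.7961

0.7961


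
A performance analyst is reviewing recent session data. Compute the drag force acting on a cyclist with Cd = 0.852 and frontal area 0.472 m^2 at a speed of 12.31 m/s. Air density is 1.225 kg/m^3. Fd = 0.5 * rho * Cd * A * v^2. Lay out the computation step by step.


Step 1: v^2 = 151.5361
Step 2: Fd = 0.5 * 1.225 * 0.852 * 0.472 * 151.5361
= 37.325 N

37.325 N


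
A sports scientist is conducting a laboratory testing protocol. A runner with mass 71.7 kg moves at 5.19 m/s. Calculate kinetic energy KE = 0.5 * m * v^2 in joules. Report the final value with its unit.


v^2 = 5.19^2 = 26.9361
KE = 0.5 * 71.7 * 26.9361
= 965.66 J

965.66 J


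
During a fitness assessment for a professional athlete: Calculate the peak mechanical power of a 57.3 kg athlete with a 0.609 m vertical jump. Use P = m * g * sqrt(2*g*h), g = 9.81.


First, sqrt(2gh) = sqrt(2 * 9.81 * 0.609)
= sqrt(11.94858) = 3.456672 m/s
Power = 57.3 * 9.81 * 3.456672 = 1943.04 W

1943.04 W


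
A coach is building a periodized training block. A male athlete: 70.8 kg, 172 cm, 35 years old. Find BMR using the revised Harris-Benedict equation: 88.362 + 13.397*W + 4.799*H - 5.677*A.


Intercept = 88.362
Weight contribution = 13.397 * 70.8 = 948.5076
Height contribution = 4.799 * 172 = 825.428
Age contribution = 5.677 * 35 = 198.695
BMR = 88.362 + 948.5076 + 825.428 - 198.695
= 1663.6 kcal/day

1663.6 kcal/day


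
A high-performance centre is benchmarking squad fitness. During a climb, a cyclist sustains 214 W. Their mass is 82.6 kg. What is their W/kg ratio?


Power-to-weight = 214 W / 82.6 kg
= 2.591 W/kg

2.591 W/kg


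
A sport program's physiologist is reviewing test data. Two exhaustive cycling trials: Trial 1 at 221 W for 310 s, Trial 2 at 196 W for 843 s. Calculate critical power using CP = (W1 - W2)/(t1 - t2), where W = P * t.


W1 = 221 * 310 = 68510 J
W2 = 196 * 843 = 165228 J
CP = (68510 - 165228) / (310 - 843)
= -96718 / -533
= 181.46 W

181.46 W


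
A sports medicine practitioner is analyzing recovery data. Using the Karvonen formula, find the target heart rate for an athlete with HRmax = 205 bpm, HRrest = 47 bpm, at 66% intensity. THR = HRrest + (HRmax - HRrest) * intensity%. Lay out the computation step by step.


HRR = 205 - 47 = 158
THR = 47 + 158 * 0.66
= 47 + 104.28
= 151.28 bpm

151.28 bpm


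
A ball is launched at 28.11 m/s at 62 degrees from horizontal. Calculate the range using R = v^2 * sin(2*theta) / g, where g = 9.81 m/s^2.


sin(2 * 62) = sin(124) = 0.829038
v^2 = 28.11^2 = 790.1721
R = 790.1721 * 0.829038 / 9.81
= 66.777 m

66.777 m


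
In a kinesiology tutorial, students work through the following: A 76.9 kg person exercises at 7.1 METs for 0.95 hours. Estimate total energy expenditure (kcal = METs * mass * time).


Energy = METs * mass(kg) * time(h)
= 7.1 * 76.9 * 0.95
= 518.69 kcal

518.69 kcal


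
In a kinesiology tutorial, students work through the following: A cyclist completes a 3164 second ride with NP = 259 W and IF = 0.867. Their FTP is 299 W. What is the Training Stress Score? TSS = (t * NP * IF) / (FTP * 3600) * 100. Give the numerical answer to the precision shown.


t * NP * IF = 3164 * 259 * 0.867 = 710485.692
FTP * 3600 = 1076400
TSS = (710485.692 / 1076400) * 100 = 66.01

66.01 TSS


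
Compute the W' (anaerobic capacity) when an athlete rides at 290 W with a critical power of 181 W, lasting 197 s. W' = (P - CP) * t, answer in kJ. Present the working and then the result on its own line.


Above-CP power = 109 W
Duration = 197 s
W' = 109 * 197 = 21473 J
Convert: 21473 / 1000 = 21.473 kJ

21.473 kJ


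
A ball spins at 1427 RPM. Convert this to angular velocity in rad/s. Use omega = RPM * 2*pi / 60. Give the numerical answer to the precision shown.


omega = 1427 * 2 * pi / 60
= 1427 * 6.28318531 / 60
= 8966.105 / 60
= 149.435 rad/s

149.435 rad/s


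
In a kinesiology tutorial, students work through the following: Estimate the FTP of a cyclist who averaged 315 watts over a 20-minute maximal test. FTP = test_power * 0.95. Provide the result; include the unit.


FTP = 315 * 0.95 = 299.25 W

299.25 W


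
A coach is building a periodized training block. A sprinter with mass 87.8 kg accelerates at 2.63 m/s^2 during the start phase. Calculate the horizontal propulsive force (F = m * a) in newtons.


F = m * a
= 87.8 * 2.63
= 230.91 N

230.91 N


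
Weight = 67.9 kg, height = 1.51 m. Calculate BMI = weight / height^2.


height^2 = 1.51^2 = 2.2801
BMI = 67.9 / 2.2801 = 29.78 kg/m^2

29.78 kg/m^2


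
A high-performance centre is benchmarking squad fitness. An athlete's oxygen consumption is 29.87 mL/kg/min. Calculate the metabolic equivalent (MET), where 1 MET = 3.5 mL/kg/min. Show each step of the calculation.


MET = VO2 / 3.5
= 29.87 / 3.5
= 8.53 METs

8.53 METs


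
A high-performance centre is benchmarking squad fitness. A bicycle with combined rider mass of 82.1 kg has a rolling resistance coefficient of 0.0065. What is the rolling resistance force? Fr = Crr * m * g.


Fr = 0.0065 * 82.1 * 9.81
= 0.53365 * 9.81
= 5.235 N

5.235 N


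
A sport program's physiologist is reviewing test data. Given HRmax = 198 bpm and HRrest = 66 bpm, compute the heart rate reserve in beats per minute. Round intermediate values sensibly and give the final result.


Heart rate reserve = maximum HR minus resting HR
HRR = 198 - 66 = 132 bpm

132 bpm


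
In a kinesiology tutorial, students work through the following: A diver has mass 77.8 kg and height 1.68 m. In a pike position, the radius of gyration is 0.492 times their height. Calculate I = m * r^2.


r = 0.492 * 1.68 = 0.82656 m
I = m * r^2 = 77.8 * 0.683201 = 53.153 kg*m^2

53.153 kg*m^2


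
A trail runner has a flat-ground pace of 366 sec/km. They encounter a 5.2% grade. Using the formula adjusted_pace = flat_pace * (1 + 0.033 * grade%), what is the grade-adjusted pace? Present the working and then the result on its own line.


Grade factor = 1 + 0.033 * 5.2 = 1.1716
Adjusted = 366 * 1.1716 = 428.81 sec/km

428.81 s/km


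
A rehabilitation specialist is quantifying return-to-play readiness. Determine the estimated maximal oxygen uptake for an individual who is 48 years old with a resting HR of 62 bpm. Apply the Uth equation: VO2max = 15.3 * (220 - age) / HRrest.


HRmax = 220 - 48 = 172
VO2max = 15.3 * (172 / 62)
= 15.3 * 2.7742
= 42.45 mL/kg/min

42.45 mL/kg/min


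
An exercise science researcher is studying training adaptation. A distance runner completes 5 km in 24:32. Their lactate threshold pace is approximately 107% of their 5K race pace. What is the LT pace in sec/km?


Convert to seconds: 24 min 32 s = 1472 s
Pace per km = 1472 / 5 = 294.4 s/km
LT pace = 294.4 * 1.07 = 315.01 s/km

315.01 s/km


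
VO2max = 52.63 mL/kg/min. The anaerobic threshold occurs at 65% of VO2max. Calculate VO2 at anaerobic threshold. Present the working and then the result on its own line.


AT fraction = 65 / 100 = 0.65
AT VO2 = 52.63 * 0.65
= 34.21 mL/kg/min

34.21 mL/kg/min


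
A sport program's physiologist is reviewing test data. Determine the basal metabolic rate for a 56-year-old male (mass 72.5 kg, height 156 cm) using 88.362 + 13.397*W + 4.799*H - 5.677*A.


BMR = 88.362 + 13.397*72.5 + 4.799*156 - 5.677*56
= 1490.38 kcal/day

1490.38 kcal/day


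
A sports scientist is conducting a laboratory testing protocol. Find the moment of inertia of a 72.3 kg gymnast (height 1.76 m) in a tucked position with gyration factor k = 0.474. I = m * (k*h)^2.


Radius of gyration = 0.474 * 1.76 = 0.83424 m
I = 72.3 * 0.83424^2
= 72.3 * 0.695956
= 50.318 kg*m^2

50.318 kg*m^2


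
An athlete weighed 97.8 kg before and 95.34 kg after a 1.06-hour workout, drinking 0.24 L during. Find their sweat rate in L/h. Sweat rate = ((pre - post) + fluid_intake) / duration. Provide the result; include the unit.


Body mass change = 2.46 kg
Total sweat loss = 2.46 + 0.24 = 2.7 L
Rate = 2.7 / 1.06 = 2.547 L/h

2.547 L/h


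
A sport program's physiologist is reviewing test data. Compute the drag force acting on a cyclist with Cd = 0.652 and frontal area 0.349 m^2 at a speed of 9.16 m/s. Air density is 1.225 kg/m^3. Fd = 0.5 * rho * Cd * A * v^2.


Step 1: v^2 = 83.9056
Step 2: Fd = 0.5 * 1.225 * 0.652 * 0.349 * 83.9056
= 11.694 N

11.694 N


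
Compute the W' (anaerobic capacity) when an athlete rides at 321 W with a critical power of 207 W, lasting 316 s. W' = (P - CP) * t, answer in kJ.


Above-CP power = 114 W
Duration = 316 s
W' = 114 * 316 = 36024 J
Convert: 36024 / 1000 = 36.024 kJ

36.024 kJ


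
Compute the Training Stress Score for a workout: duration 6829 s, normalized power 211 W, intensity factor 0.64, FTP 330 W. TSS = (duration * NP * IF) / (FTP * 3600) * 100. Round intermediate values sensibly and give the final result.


Product = 6829 * 211 * 0.64 = 922188.16
Base = 330 * 3600 = 1188000
TSS = 922188.16 / 1188000 * 100 = 77.63

77.63 TSS


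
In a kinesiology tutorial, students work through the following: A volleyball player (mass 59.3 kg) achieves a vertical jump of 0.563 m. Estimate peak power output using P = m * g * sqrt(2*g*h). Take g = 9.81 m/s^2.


2 * g * h = 2 * 9.81 * 0.563 = 11.04606
sqrt(11.04606) = 3.323561 m/s
P = 59.3 * 9.81 * 3.323561 = 1933.43 W

1933.43 W


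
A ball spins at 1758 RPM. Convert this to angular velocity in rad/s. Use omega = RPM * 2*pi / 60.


omega = 1758 * 2 * pi / 60
= 1758 * 6.28318531 / 60
= 11045.84 / 60
= 184.097 rad/s

184.097 rad/s


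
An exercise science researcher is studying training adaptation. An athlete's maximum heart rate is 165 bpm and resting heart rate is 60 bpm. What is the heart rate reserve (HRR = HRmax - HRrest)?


HRR = HRmax - HRrest
= 165 - 60
= 105 bpm

105 bpm


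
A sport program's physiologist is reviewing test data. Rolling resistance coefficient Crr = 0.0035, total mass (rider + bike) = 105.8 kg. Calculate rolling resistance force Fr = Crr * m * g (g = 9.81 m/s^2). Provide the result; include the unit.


Fr = Crr * m * g
= 0.0035 * 105.8 * 9.81
= 3.633 N

3.633 N


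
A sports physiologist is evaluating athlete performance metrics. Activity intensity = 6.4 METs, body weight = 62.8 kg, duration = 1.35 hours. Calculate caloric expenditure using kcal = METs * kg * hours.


kcal = 6.4 * 62.8 * 1.35
= 401.92 * 1.35
= 542.59 kcal

542.59 kcal


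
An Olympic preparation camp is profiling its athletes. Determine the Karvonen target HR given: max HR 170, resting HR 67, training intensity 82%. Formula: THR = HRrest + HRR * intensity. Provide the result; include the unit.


HRR = HRmax - HRrest = 170 - 67 = 103
THR = 67 + 103 * 0.82
= 151.46 bpm

151.46 bpm


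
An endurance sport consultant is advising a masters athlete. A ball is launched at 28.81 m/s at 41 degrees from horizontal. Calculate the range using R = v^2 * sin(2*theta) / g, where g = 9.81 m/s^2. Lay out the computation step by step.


sin(2 * 41) = sin(82) = 0.990268
v^2 = 28.81^2 = 830.0161
R = 830.0161 * 0.990268 / 9.81
= 83.786 m

83.786 m


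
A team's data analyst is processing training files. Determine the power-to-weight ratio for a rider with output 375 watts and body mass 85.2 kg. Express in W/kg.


P/W = 375 / 85.2 = 4.401 W/kg

4.401 W/kg


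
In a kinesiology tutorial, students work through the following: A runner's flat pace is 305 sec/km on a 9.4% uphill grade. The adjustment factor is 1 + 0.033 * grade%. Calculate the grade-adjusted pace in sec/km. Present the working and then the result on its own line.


Factor = 1 + 0.033 * 9.4 = 1.3102
Adjusted pace = 305 * 1.3102
= 399.61 sec/km

399.61 s/km


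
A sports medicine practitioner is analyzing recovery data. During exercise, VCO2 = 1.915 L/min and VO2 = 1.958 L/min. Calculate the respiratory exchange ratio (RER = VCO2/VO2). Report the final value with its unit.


RER = VCO2 / VO2
= 1.915 / 1.958
= 0.978

0.978


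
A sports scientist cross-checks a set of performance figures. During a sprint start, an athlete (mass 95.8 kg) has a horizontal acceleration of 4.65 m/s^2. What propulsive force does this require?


Propulsive force = mass * acceleration
= 95.8 kg * 4.65 m/s^2
= 445.47 N

445.47 N


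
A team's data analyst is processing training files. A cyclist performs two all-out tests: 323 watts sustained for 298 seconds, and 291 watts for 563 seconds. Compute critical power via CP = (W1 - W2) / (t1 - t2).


W1 = P1 * t1 = 323 * 298 = 96254 J
W2 = P2 * t2 = 291 * 563 = 163833 J
CP = (96254 - 163833) / (298 - 563)
= 255.02 W

255.02 W


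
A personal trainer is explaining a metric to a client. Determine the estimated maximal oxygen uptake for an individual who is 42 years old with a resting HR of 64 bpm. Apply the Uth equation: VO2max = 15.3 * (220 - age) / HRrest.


HRmax = 220 - 42 = 178
VO2max = 15.3 * (178 / 64)
= 15.3 * 2.7813
= 42.55 mL/kg/min

42.55 mL/kg/min


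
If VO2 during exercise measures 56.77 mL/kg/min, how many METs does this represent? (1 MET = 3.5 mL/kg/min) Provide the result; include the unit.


METs = VO2 / 3.5 = 56.77 / 3.5 = 16.22

16.22 METs
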